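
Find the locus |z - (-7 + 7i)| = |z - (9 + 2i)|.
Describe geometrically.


Equal distances means the locus is the perpendicular bisector of z1 and z2.
Midpoint = ((-7+9)/2, (7+2)/2) = (1.0000, 4.5000)

Perpendicular bisector through (1.0000, 4.5000)


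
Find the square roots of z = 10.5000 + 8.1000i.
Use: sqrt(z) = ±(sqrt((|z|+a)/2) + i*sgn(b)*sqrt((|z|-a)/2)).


|z| = sqrt(110.25+65.61) = 13.2612
sqrt((|z|+a)/2) = sqrt((13.2612+10.5)/2) = sqrt(11.8806) = 3.4468
sqrt((|z|-a)/2) = sqrt((13.2612-10.5)/2) = sqrt(1.3806) = 1.1750

±(3.4468 + 1.1750i) i.e. 3.4468 + 1.1750i and -3.4468 - 1.1750i


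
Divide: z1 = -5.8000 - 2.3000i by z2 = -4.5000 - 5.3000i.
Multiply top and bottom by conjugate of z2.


Conjugate of z2 = -4.5000 + 5.3000i
Numerator: (-5.8000 - 2.3000i)(-4.5000 + 5.3000i) = 38.2900 - 20.3900i
Denominator: (-4.5)^2 + (-5.3)^2 = 48.34
Result = (38.2900 - 20.3900i)/48.34

0.7921 - 0.4218i


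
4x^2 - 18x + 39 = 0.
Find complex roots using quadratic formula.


disc = (-18)^2 - 4*4*39 = 324 - 624 = -300
sqrt(|disc|) = sqrt(300) = 17.3205
Real part = 18/(2*4) = 2.2500
Imag part = 17.3205/(2*4) = 2.1651

2.2500 ± 2.1651i


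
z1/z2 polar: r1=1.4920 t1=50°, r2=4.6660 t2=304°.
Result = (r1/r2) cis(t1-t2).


r = 1.4920 / 4.6660 = 0.3198
theta = 50° - 304° = -254° = 106° (mod 360)

0.3198 cis(106°)


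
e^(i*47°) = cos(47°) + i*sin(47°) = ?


cos(47°) = 0.6820
sin(47°) = 0.7314

e^(i*47°) = 0.6820 + 0.7314i


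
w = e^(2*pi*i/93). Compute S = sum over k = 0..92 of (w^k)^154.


The roots are w_k = w^k with w = e^(2*pi*i/93), and (w^k)^154 = (w^154)^k.
So S = 1 + u + u^2 + ... + u^(92) with u = w^154.
154 = 1*93 + 61, so 154 is not a multiple of 93: u = (w^93)^1 * w^61 = w^61 ≠ 1 (w is a primitive 93th root), while u^93 = (w^93)^154 = 1.
Geometric series: S = (1 - u^93)/(1 - u) = (1 - 1)/(1 - u) = 0

S = 0


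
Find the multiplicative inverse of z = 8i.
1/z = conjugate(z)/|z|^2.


|z|^2 = 0+64 = 64
1/z = (0 - 8i)/64

1/z = 0 - 0.1250i


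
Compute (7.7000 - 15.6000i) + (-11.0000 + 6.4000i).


Real: 7.7 - 11 = -3.3
Imag: -15.6 + 6.4 = -9.2

-3.3000 - 9.2000i


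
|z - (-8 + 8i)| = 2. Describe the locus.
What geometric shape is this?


|z - z0| = r is a circle with center z0 and radius r.
Center = (-8, 8), radius = 2

Circle with center (-8, 8) and radius 2


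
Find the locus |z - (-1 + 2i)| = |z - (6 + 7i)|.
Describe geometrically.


Equal distances means the locus is the perpendicular bisector of z1 and z2.
Midpoint = ((-1+6)/2, (2+7)/2) = (2.5000, 4.5000)

Perpendicular bisector through (2.5000, 4.5000)


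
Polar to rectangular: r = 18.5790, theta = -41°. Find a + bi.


a = 18.5790*cos(-41°) = 18.5790*0.7547096 = 14.0217
b = 18.5790*sin(-41°) = 18.5790*(-0.65606) = -12.1889

14.0217 - 12.1889i


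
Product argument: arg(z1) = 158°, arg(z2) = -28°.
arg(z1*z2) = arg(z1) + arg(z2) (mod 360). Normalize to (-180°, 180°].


arg(z1*z2) = 158° - 28° = 130°
Normalized to (-180°, 180°]: 130°

130°


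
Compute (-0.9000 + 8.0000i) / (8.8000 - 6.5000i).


Conjugate of z2 = 8.8000 + 6.5000i
Numerator: (-0.9000 + 8.0000i)(8.8000 + 6.5000i) = -59.9200 + 64.5500i
Denominator: 8.8^2 + (-6.5)^2 = 119.69
Result = (-59.9200 + 64.5500i)/119.69

-0.5006 + 0.5393i


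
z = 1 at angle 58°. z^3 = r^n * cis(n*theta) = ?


r^3 = 1^3 = 1
n*theta = 3*58° = 174° = 174° (mod 360)
a = 1*cos(174°) = -0.9945
b = 1*sin(174°) = 0.1045

1 cis(174°) = -0.9945 + 0.1045i


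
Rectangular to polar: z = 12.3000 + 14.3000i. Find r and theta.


r = sqrt(151.29+204.49) = sqrt(355.78) = 18.8621
theta = atan2(14.3, 12.3) = 49.2999 degrees

r = 18.8621, theta = 49.2999 degrees


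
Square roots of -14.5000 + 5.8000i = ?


|z| = sqrt(210.25+33.64) = 15.6170
sqrt((|z|+a)/2) = sqrt((15.6170+(-14.5))/2) = sqrt(0.5585) = 0.7473
sqrt((|z|-a)/2) = sqrt((15.6170-(-14.5))/2) = sqrt(15.0585) = 3.8805

±(0.7473 + 3.8805i) i.e. 0.7473 + 3.8805i and -0.7473 - 3.8805i


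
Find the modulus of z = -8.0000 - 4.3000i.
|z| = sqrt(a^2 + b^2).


|z| = sqrt((-8)^2 + (-4.3)^2) = sqrt(64 + 18.49) = sqrt(82.49) = 9.0824

|z| = 9.0824


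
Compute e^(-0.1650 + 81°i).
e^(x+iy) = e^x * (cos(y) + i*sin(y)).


e^-0.1650 = 0.8479
cos(81°) = 0.1564
sin(81°) = 0.9877
Real = 0.8479*0.1564 = 0.1326
Imag = 0.8479*0.9877 = 0.8375

0.1326 + 0.8375i


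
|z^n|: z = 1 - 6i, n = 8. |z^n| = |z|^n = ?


|z| = sqrt(1+36) = sqrt(37) = 6.0828
|z^8| = |z|^8 = (sqrt(37))^8 = 37^4 = 1874161

|z^8| = 1874161


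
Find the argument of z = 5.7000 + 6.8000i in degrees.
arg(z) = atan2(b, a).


Re = 5.7, Im = 6.8
arg = atan2(6.8, 5.7) = 50.0291 degrees

arg(z) = 50.0291 degrees


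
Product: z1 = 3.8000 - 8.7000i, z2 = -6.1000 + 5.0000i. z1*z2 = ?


Real = 3.8*(-6.1) - (-8.7)*5 = -23.18 - (-43.5) = 20.32
Imag = 3.8*5 - (6.1)*(-8.7) = 19 + 53.07 = 72.07

20.3200 + 72.0700i


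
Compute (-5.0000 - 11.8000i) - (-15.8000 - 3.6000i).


Real: -5 + 15.8 = 10.8
Imag: -11.8 + 3.6 = -8.2

10.8000 - 8.2000i


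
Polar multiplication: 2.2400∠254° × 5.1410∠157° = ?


r = 2.2400 * 5.1410 = 11.5158
theta = 254° + 157° = 411° = 51° (mod 360)

11.5158 cis(51°)


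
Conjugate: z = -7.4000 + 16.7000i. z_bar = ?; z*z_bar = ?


z_bar = -7.4000 - 16.7000i
z*z_bar = (-7.4)^2 + 16.7^2 = 54.76 + 278.89 = 333.65

z_bar = -7.4000 - 16.7000i, z*z_bar = 333.65


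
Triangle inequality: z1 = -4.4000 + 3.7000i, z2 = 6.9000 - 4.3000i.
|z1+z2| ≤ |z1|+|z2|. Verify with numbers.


|z1| = sqrt((-4.4)^2 + 3.7^2) = sqrt(33.05) = 5.7489
|z2| = sqrt(6.9^2 + (-4.3)^2) = sqrt(66.1) = 8.1302
z1+z2 = 2.5000 - 0.6000i
|z1+z2| = sqrt(6.61) = 2.5710
|z1|+|z2| = 5.7489 + 8.1302 = 13.8791

|z1+z2| = 2.5710 ≤ |z1|+|z2| = 13.8791 (verified)


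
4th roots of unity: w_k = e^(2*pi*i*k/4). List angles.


The 4th roots of unity are cis(360k/4°) for k=0..3
Angle step = 360/4 = 90°
Primitive root: cis(90°)
Primitive root = 0 + 1.0000i

4 roots at angles: 0°, 90°, 180°, 270°


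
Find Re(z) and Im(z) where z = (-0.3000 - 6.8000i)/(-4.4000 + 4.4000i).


Multiply by conjugate: (-0.3000 - 6.8000i)(-4.4000 - 4.4000i) / ((-4.4)^2 + 4.4^2)
Numerator real = -0.3*(-4.4) - (6.8)*4.4 = -28.6
Numerator imag = -6.8*(-4.4) - (-0.3)*4.4 = 31.24
Denominator = 38.72
Re(z) = -28.6/38.72 = -0.7386
Im(z) = 31.24/38.72 = 0.8068

Re(z) = -0.7386, Im(z) = 0.8068


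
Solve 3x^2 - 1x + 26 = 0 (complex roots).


disc = (-1)^2 - 4*3*26 = 1 - 312 = -311
sqrt(|disc|) = sqrt(311) = 17.6352
Real part = 1/(2*3) = 0.1667
Imag part = 17.6352/(2*3) = 2.9392

0.1667 ± 2.9392i


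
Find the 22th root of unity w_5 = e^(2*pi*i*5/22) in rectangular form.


Angle = 360*5/22 = 81.8182°
a = cos(81.8182°) = 0.1423
b = sin(81.8182°) = 0.9898

0.1423 + 0.9898i


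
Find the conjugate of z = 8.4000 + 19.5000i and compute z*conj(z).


z_bar = 8.4000 - 19.5000i
z*z_bar = 8.4^2 + 19.5^2 = 70.56 + 380.25 = 450.81

z_bar = 8.4000 - 19.5000i, z*z_bar = 450.81


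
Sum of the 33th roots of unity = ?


The sum of all 33th roots of unity is 0.
Geometric series: (1 - w^33)/(1 - w) = (1-1)/(1-w) = 0 since w^33 = 1, w ≠ 1.
Alternatively: coefficient of z^32 in z^33 - 1 is 0.

0


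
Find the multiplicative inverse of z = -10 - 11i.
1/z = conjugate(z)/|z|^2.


|z|^2 = 100+121 = 221
1/z = (-10 + 11i)/221

1/z = -0.0452 + 0.0498i


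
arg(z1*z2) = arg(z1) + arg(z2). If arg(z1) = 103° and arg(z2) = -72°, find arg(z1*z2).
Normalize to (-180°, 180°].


arg(z1*z2) = 103° - 72° = 31°
Normalized to (-180°, 180°]: 31°

31°


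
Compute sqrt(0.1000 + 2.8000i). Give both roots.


|z| = sqrt(0.01+7.84) = 2.8018
sqrt((|z|+a)/2) = sqrt((2.8018+0.1)/2) = sqrt(1.4509) = 1.2045
sqrt((|z|-a)/2) = sqrt((2.8018-0.1)/2) = sqrt(1.3509) = 1.1623

±(1.2045 + 1.1623i) i.e. 1.2045 + 1.1623i and -1.2045 - 1.1623i


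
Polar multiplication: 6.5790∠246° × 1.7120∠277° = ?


r = 6.5790 * 1.7120 = 11.2632
theta = 246° + 277° = 523° = 163° (mod 360)

11.2632 cis(163°)


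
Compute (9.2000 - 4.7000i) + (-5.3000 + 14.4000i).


Real: 9.2 - 5.3 = 3.9
Imag: -4.7 + 14.4 = 9.7

3.9000 + 9.7000i


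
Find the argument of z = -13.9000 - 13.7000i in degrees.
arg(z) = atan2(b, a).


Re = -13.9, Im = -13.7
arg = atan2(-13.7, -13.9) = -135.4152 degrees

arg(z) = -135.4152 degrees


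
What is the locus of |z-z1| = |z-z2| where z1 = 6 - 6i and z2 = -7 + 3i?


Equal distances means the locus is the perpendicular bisector of z1 and z2.
Midpoint = ((6+(-7))/2, (-6+3)/2) = (-0.5000, -1.5000)

Perpendicular bisector through (-0.5000, -1.5000)


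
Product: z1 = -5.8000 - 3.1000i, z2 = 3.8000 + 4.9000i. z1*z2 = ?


Real = -5.8*3.8 - (-3.1)*4.9 = -22.04 - (-15.19) = -6.85
Imag = -5.8*4.9 + 3.8*(-3.1) = -28.42 - (11.78) = -40.2

-6.8500 - 40.2000i


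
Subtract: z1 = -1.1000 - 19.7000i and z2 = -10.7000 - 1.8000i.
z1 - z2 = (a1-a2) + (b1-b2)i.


Real: -1.1 + 10.7 = 9.6
Imag: -19.7 + 1.8 = -17.9

9.6000 - 17.9000i


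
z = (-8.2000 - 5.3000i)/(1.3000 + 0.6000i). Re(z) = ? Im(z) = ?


Multiply by conjugate: (-8.2000 - 5.3000i)(1.3000 - 0.6000i) / (1.3^2 + 0.6^2)
Numerator real = -8.2*1.3 - (5.3)*0.6 = -13.84
Numerator imag = -5.3*1.3 - (-8.2)*0.6 = -1.97
Denominator = 2.05
Re(z) = -13.84/2.05 = -6.7512
Im(z) = -1.97/2.05 = -0.9610

Re(z) = -6.7512, Im(z) = -0.9610


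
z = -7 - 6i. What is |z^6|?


|z| = sqrt(49+36) = sqrt(85) = 9.2195
|z^6| = |z|^6 = (sqrt(85))^6 = 85^3 = 614125

|z^6| = 614125


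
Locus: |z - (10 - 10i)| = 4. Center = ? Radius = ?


|z - z0| = r is a circle with center z0 and radius r.
Center = (10, -10), radius = 4

Circle with center (10, -10) and radius 4


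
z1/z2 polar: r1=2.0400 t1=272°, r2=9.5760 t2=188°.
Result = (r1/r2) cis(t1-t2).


r = 2.0400 / 9.5760 = 0.2130
theta = 272° - 188° = 84° = 84° (mod 360)

0.2130 cis(84°)


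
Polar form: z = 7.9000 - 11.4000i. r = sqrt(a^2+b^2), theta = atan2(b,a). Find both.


r = sqrt(62.41+129.96) = sqrt(192.37) = 13.8698
theta = atan2(-11.4, 7.9) = -55.2787 degrees

r = 13.8698, theta = -55.2787 degrees


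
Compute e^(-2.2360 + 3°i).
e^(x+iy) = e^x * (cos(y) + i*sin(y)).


e^-2.2360 = 0.10689
cos(3°) = 0.9986
sin(3°) = 0.0523
Real = 0.10689*0.9986 = 0.1067
Imag = 0.10689*0.0523 = 0.0056

0.1067 + 0.0056i


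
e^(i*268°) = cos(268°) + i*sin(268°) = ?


cos(268°) = -0.0349
sin(268°) = -0.9994

e^(i*268°) = -0.0349 - 0.9994i


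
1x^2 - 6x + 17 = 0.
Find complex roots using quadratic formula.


disc = (-6)^2 - 4*1*17 = 36 - 68 = -32
sqrt(|disc|) = sqrt(32) = 5.6569
Real part = 6/(2*1) = 3.0000
Imag part = 5.6569/(2*1) = 2.8284

3.0000 ± 2.8284i


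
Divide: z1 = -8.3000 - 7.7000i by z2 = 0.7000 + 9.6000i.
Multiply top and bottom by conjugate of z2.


Conjugate of z2 = 0.7000 - 9.6000i
Numerator: (-8.3000 - 7.7000i)(0.7000 - 9.6000i) = -79.7300 + 74.2900i
Denominator: 0.7^2 + 9.6^2 = 92.65
Result = (-79.7300 + 74.2900i)/92.65

-0.8606 + 0.8018i


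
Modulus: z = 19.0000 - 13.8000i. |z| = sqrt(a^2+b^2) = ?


|z| = sqrt(19^2 + (-13.8)^2) = sqrt(361 + 190.44) = sqrt(551.44) = 23.4828

|z| = 23.4828


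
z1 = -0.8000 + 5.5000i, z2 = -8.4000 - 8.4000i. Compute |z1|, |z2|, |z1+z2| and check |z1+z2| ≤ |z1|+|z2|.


|z1| = sqrt((-0.8)^2 + 5.5^2) = sqrt(30.89) = 5.5579
|z2| = sqrt((-8.4)^2 + (-8.4)^2) = sqrt(141.12) = 11.8794
z1+z2 = -9.2000 - 2.9000i
|z1+z2| = sqrt(93.05) = 9.6462
|z1|+|z2| = 5.5579 + 11.8794 = 17.4373

|z1+z2| = 9.6462 ≤ |z1|+|z2| = 17.4373 (verified)


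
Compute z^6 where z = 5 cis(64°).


r^6 = 5^6 = 15625
n*theta = 6*64° = 384° = 24° (mod 360)
a = 15625*cos(24°) = 14274.1478
b = 15625*sin(24°) = 6355.2600

15625 cis(24°) = 14274.1478 + 6355.2600i


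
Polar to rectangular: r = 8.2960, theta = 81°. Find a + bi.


a = 8.2960*cos(81°) = 8.2960*0.156434 = 1.2978
b = 8.2960*sin(81°) = 8.2960*0.98769 = 8.1939

1.2978 + 8.1939i


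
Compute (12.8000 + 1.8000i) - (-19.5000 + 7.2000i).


Real: 12.8 + 19.5 = 32.3
Imag: 1.8 - 7.2 = -5.4

32.3000 - 5.4000i


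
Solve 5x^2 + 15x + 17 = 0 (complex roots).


disc = 15^2 - 4*5*17 = 225 - 340 = -115
sqrt(|disc|) = sqrt(115) = 10.7238
Real part = -15/(2*5) = -1.5000
Imag part = 10.7238/(2*5) = 1.0724

-1.5000 ± 1.0724i


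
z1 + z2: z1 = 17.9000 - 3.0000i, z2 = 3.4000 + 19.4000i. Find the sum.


Real: 17.9 + 3.4 = 21.3
Imag: -3 + 19.4 = 16.4

21.3000 + 16.4000i


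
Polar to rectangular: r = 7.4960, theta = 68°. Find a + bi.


a = 7.4960*cos(68°) = 7.4960*0.37461 = 2.8081
b = 7.4960*sin(68°) = 7.4960*0.927184 = 6.9502

2.8081 + 6.9502i


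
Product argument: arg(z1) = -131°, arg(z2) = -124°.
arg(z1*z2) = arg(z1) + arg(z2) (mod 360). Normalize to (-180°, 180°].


arg(z1*z2) = -131° - 124° = -255°
Normalized to (-180°, 180°]: 105°

105°


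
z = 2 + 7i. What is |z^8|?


|z| = sqrt(4+49) = sqrt(53) = 7.2801
|z^8| = |z|^8 = (sqrt(53))^8 = 53^4 = 7890481

|z^8| = 7890481


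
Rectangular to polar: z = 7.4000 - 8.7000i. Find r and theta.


r = sqrt(54.76+75.69) = sqrt(130.45) = 11.4215
theta = atan2(-8.7, 7.4) = -49.6164 degrees

r = 11.4215, theta = -49.6164 degrees


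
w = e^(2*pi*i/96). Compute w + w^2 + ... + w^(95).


With w = e^(2*pi*i/96), all 96 of the 96th roots of unity w^0 = 1, w, ..., w^(95) sum to 0: 1 + w + ... + w^(95) = (1 - w^96)/(1 - w) = 0 since w^96 = 1, w ≠ 1.
Removing the root 1: w + w^2 + ... + w^(95) = 0 - 1 = -1

Sum = -1


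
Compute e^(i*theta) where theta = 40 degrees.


cos(40°) = 0.7660
sin(40°) = 0.6428

e^(i*40°) = 0.7660 + 0.6428i


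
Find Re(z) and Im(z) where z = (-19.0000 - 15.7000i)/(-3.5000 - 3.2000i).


Multiply by conjugate: (-19.0000 - 15.7000i)(-3.5000 + 3.2000i) / ((-3.5)^2 + (-3.2)^2)
Numerator real = -19*(-3.5) - (15.7)*(-3.2) = 116.74
Numerator imag = -15.7*(-3.5) - (-19)*(-3.2) = -5.85
Denominator = 22.49
Re(z) = 116.74/22.49 = 5.1908
Im(z) = -5.85/22.49 = -0.2601

Re(z) = 5.1908, Im(z) = -0.2601


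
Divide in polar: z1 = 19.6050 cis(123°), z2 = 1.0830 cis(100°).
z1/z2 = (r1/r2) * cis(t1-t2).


r = 19.6050 / 1.0830 = 18.1025
theta = 123° - 100° = 23° = 23° (mod 360)

18.1025 cis(23°)


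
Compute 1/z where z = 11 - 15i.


|z|^2 = 121+225 = 346
1/z = (11 + 15i)/346

1/z = 0.0318 + 0.0434i


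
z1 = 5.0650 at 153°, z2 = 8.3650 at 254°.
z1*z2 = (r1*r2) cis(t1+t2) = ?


r = 5.0650 * 8.3650 = 42.3687
theta = 153° + 254° = 407° = 47° (mod 360)

42.3687 cis(47°)


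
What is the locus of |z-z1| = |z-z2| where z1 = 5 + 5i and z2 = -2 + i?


Equal distances means the locus is the perpendicular bisector of z1 and z2.
Midpoint = ((5+(-2))/2, (5+1)/2) = (1.5000, 3.0000)

Perpendicular bisector through (1.5000, 3.0000)


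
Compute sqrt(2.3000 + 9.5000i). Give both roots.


|z| = sqrt(5.29+90.25) = 9.7745
sqrt((|z|+a)/2) = sqrt((9.7745+2.3)/2) = sqrt(6.0372) = 2.4571
sqrt((|z|-a)/2) = sqrt((9.7745-2.3)/2) = sqrt(3.7372) = 1.9332

±(2.4571 + 1.9332i) i.e. 2.4571 + 1.9332i and -2.4571 - 1.9332i


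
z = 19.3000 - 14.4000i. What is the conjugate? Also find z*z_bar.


z_bar = 19.3000 + 14.4000i
z*z_bar = 19.3^2 + (-14.4)^2 = 372.49 + 207.36 = 579.85

z_bar = 19.3000 + 14.4000i, z*z_bar = 579.85


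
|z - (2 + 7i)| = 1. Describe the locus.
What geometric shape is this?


|z - z0| = r is a circle with center z0 and radius r.
Center = (2, 7), radius = 1

Circle with center (2, 7) and radius 1


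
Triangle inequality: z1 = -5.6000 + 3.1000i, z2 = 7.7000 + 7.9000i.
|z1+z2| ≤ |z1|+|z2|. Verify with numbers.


|z1| = sqrt((-5.6)^2 + 3.1^2) = sqrt(40.97) = 6.4008
|z2| = sqrt(7.7^2 + 7.9^2) = sqrt(121.7) = 11.0318
z1+z2 = 2.1000 + 11.0000i
|z1+z2| = sqrt(125.41) = 11.1987
|z1|+|z2| = 6.4008 + 11.0318 = 17.4326

|z1+z2| = 11.1987 ≤ |z1|+|z2| = 17.4326 (verified)


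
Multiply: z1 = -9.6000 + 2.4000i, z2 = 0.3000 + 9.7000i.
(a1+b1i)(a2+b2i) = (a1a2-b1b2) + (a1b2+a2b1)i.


Real = -9.6*0.3 - 2.4*9.7 = -2.88 - 23.28 = -26.16
Imag = -9.6*9.7 + 0.3*2.4 = -93.12 + 0.72 = -92.4

-26.1600 - 92.4000i


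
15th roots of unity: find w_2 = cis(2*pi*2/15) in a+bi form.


Angle = 360*2/15 = 48°
a = cos(48°) = 0.6691
b = sin(48°) = 0.7431

0.6691 + 0.7431i


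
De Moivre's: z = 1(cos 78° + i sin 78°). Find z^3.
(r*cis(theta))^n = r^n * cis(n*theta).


r^3 = 1^3 = 1
n*theta = 3*78° = 234° = 234° (mod 360)
a = 1*cos(234°) = -0.5878
b = 1*sin(234°) = -0.8090

1 cis(234°) = -0.5878 - 0.8090i


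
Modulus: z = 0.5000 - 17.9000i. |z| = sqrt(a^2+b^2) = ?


|z| = sqrt(0.5^2 + (-17.9)^2) = sqrt(0.25 + 320.41) = sqrt(320.66) = 17.9070

|z| = 17.9070


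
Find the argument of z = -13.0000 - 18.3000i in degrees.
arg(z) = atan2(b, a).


Re = -13, Im = -18.3
arg = atan2(-18.3, -13) = -125.3893 degrees

arg(z) = -125.3893 degrees


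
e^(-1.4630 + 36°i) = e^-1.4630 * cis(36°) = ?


e^-1.4630 = 0.2315
cos(36°) = 0.809
sin(36°) = 0.5878
Real = 0.2315*0.809 = 0.1873
Imag = 0.2315*0.5878 = 0.1361

0.1873 + 0.1361i


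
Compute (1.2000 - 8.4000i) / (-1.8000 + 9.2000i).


Conjugate of z2 = -1.8000 - 9.2000i
Numerator: (1.2000 - 8.4000i)(-1.8000 - 9.2000i) = -79.4400 + 4.0800i
Denominator: (-1.8)^2 + 9.2^2 = 87.88
Result = (-79.4400 + 4.0800i)/87.88

-0.9040 + 0.0464i


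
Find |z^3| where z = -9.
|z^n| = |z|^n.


|z| = sqrt(81+0) = sqrt(81) = 9
|z^3| = |z|^3 = 9^3 = 729

|z^3| = 729


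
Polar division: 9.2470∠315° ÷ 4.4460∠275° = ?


r = 9.2470 / 4.4460 = 2.0798
theta = 315° - 275° = 40° = 40° (mod 360)

2.0798 cis(40°)


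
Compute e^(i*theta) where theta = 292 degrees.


cos(292°) = 0.3746
sin(292°) = -0.9272

e^(i*292°) = 0.3746 - 0.9272i


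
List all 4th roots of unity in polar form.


The 4th roots of unity are cis(360k/4°) for k=0..3
Angle step = 360/4 = 90°
Primitive root: cis(90°)
Primitive root = 0 + 1.0000i

4 roots at angles: 0°, 90°, 180°, 270°


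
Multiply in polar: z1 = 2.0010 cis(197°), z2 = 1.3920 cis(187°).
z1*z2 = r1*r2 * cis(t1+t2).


r = 2.0010 * 1.3920 = 2.7854
theta = 197° + 187° = 384° = 24° (mod 360)

2.7854 cis(24°)


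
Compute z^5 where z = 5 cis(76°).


r^5 = 5^5 = 3125
n*theta = 5*76° = 380° = 20° (mod 360)
a = 3125*cos(20°) = 2936.5394
b = 3125*sin(20°) = 1068.8129

3125 cis(20°) = 2936.5394 + 1068.8129i


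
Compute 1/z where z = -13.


|z|^2 = 169+0 = 169
1/z = (-13 - 0i)/169

1/z = -0.0769 + 0i


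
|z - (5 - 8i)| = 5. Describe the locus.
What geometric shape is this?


|z - z0| = r is a circle with center z0 and radius r.
Center = (5, -8), radius = 5

Circle with center (5, -8) and radius 5


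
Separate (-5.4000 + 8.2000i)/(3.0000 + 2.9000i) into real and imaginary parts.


Multiply by conjugate: (-5.4000 + 8.2000i)(3.0000 - 2.9000i) / (3^2 + 2.9^2)
Numerator real = -5.4*3 + 8.2*2.9 = 7.58
Numerator imag = 8.2*3 - (-5.4)*2.9 = 40.26
Denominator = 17.41
Re(z) = 7.58/17.41 = 0.4354
Im(z) = 40.26/17.41 = 2.3125

Re(z) = 0.4354, Im(z) = 2.3125


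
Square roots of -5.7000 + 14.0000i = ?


|z| = sqrt(32.49+196) = 15.1159
sqrt((|z|+a)/2) = sqrt((15.1159+(-5.7))/2) = sqrt(4.7079) = 2.1698
sqrt((|z|-a)/2) = sqrt((15.1159-(-5.7))/2) = sqrt(10.4079) = 3.2261

±(2.1698 + 3.2261i) i.e. 2.1698 + 3.2261i and -2.1698 - 3.2261i


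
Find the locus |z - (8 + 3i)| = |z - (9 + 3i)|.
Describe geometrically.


Equal distances means the locus is the perpendicular bisector of z1 and z2.
Midpoint = ((8+9)/2, (3+3)/2) = (8.5000, 3.0000)

Perpendicular bisector through (8.5000, 3.0000)


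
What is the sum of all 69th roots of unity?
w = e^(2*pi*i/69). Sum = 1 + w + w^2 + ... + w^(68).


The sum of all 69th roots of unity is 0.
Geometric series: (1 - w^69)/(1 - w) = (1-1)/(1-w) = 0 since w^69 = 1, w ≠ 1.
Alternatively: coefficient of z^68 in z^69 - 1 is 0.

0


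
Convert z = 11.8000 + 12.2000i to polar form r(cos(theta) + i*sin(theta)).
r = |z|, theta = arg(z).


r = sqrt(139.24+148.84) = sqrt(288.08) = 16.9729
theta = atan2(12.2, 11.8) = 45.9548 degrees

r = 16.9729, theta = 45.9548 degrees


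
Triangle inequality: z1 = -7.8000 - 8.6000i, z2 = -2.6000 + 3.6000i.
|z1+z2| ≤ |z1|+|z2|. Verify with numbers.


|z1| = sqrt((-7.8)^2 + (-8.6)^2) = sqrt(134.8) = 11.6103
|z2| = sqrt((-2.6)^2 + 3.6^2) = sqrt(19.72) = 4.4407
z1+z2 = -10.4000 - 5.0000i
|z1+z2| = sqrt(133.16) = 11.5395
|z1|+|z2| = 11.6103 + 4.4407 = 16.0510

|z1+z2| = 11.5395 ≤ |z1|+|z2| = 16.0510 (verified)


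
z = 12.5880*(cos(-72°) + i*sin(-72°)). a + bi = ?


a = 12.5880*cos(-72°) = 12.5880*0.30902 = 3.8899
b = 12.5880*sin(-72°) = 12.5880*(-0.95106) = -11.9719

3.8899 - 11.9719i


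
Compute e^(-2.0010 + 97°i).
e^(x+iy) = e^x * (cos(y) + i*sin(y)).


e^-2.0010 = 0.1352
cos(97°) = -0.1219
sin(97°) = 0.9925
Real = 0.1352*(-0.1219) = -0.0165
Imag = 0.1352*0.9925 = 0.1342

-0.0165 + 0.1342i


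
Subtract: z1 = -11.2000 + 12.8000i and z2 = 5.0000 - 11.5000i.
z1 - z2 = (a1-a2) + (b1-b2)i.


Real: -11.2 - 5 = -16.2
Imag: 12.8 + 11.5 = 24.3

-16.2000 + 24.3000i


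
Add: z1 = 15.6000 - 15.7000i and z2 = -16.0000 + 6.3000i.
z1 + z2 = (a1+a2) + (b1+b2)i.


Real: 15.6 - 16 = -0.4
Imag: -15.7 + 6.3 = -9.4

-0.4000 - 9.4000i


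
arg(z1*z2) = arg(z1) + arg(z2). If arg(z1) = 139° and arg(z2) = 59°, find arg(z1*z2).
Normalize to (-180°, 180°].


arg(z1*z2) = 139° + 59° = 198°
Normalized to (-180°, 180°]: -162°

-162°


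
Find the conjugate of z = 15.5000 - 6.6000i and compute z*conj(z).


z_bar = 15.5000 + 6.6000i
z*z_bar = 15.5^2 + (-6.6)^2 = 240.25 + 43.56 = 283.81

z_bar = 15.5000 + 6.6000i, z*z_bar = 283.81


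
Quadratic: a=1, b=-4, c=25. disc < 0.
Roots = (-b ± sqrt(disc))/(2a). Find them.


disc = (-4)^2 - 4*1*25 = 16 - 100 = -84
sqrt(|disc|) = sqrt(84) = 9.1652
Real part = 4/(2*1) = 2.0000
Imag part = 9.1652/(2*1) = 4.5826

2.0000 ± 4.5826i


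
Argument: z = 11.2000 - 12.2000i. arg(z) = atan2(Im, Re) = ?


Re = 11.2, Im = -12.2
arg = atan2(-12.2, 11.2) = -47.4470 degrees

arg(z) = -47.4470 degrees


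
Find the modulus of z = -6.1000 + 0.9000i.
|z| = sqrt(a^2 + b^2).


|z| = sqrt((-6.1)^2 + 0.9^2) = sqrt(37.21 + 0.81) = sqrt(38.02) = 6.1660

|z| = 6.1660


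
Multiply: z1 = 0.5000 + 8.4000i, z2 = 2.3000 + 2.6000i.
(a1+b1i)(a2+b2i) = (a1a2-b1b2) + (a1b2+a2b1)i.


Real = 0.5*2.3 - 8.4*2.6 = 1.15 - 21.84 = -20.69
Imag = 0.5*2.6 + 2.3*8.4 = 1.3 + 19.32 = 20.62

-20.6900 + 20.6200i


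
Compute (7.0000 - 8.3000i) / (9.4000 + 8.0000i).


Conjugate of z2 = 9.4000 - 8.0000i
Numerator: (7.0000 - 8.3000i)(9.4000 - 8.0000i) = -0.6000 - 134.0200i
Denominator: 9.4^2 + 8^2 = 152.36
Result = (-0.6000 - 134.0200i)/152.36

-0.0039 - 0.8796i


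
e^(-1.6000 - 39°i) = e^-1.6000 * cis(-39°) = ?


e^-1.6000 = 0.2019
cos(-39°) = 0.7771
sin(-39°) = -0.6293
Real = 0.2019*0.7771 = 0.1569
Imag = 0.2019*(-0.6293) = -0.1271

0.1569 - 0.1271i


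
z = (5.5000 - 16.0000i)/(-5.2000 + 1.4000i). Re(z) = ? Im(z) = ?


Multiply by conjugate: (5.5000 - 16.0000i)(-5.2000 - 1.4000i) / ((-5.2)^2 + 1.4^2)
Numerator real = 5.5*(-5.2) - (16)*1.4 = -51
Numerator imag = -16*(-5.2) - 5.5*1.4 = 75.5
Denominator = 29
Re(z) = -51/29 = -1.7586
Im(z) = 75.5/29 = 2.6034

Re(z) = -1.7586, Im(z) = 2.6034


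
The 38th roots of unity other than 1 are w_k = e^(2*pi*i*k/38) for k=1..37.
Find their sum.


With w = e^(2*pi*i/38), all 38 of the 38th roots of unity w^0 = 1, w, ..., w^(37) sum to 0: 1 + w + ... + w^(37) = (1 - w^38)/(1 - w) = 0 since w^38 = 1, w ≠ 1.
Removing the root 1: w + w^2 + ... + w^(37) = 0 - 1 = -1

Sum = -1


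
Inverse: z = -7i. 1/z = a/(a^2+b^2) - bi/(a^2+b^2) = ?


|z|^2 = 0+49 = 49
1/z = (0 + 7i)/49

1/z = 0 + 0.1429i


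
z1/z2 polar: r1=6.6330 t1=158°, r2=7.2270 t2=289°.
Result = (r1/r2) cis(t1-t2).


r = 6.6330 / 7.2270 = 0.9178
theta = 158° - 289° = -131° = 229° (mod 360)

0.9178 cis(229°)


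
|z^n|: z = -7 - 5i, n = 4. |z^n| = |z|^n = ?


|z| = sqrt(49+25) = sqrt(74) = 8.6023
|z^4| = |z|^4 = (sqrt(74))^4 = 74^2 = 5476

|z^4| = 5476


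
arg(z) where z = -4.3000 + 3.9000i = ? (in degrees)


Re = -4.3, Im = 3.9
arg = atan2(3.9, -4.3) = 137.7927 degrees

arg(z) = 137.7927 degrees


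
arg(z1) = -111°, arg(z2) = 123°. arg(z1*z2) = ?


arg(z1*z2) = -111° + 123° = 12°
Normalized to (-180°, 180°]: 12°

12°


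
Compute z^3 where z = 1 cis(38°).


r^3 = 1^3 = 1
n*theta = 3*38° = 114° = 114° (mod 360)
a = 1*cos(114°) = -0.4067
b = 1*sin(114°) = 0.9135

1 cis(114°) = -0.4067 + 0.9135i


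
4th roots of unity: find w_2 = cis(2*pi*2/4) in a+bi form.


Angle = 360*2/4 = 180°
a = cos(180°) = -1.0000
b = sin(180°) = 0

-1.0000 + 0i


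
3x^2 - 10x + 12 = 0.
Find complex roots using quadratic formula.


disc = (-10)^2 - 4*3*12 = 100 - 144 = -44
sqrt(|disc|) = sqrt(44) = 6.6332
Real part = 10/(2*3) = 1.6667
Imag part = 6.6332/(2*3) = 1.1055

1.6667 ± 1.1055i


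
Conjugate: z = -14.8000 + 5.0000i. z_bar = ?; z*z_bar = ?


z_bar = -14.8000 - 5.0000i
z*z_bar = (-14.8)^2 + 5^2 = 219.04 + 25 = 244.04

z_bar = -14.8000 - 5.0000i, z*z_bar = 244.04


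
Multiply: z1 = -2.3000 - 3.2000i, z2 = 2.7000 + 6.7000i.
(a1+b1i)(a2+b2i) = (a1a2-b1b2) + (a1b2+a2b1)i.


Real = -2.3*2.7 - (-3.2)*6.7 = -6.21 - (-21.44) = 15.23
Imag = -2.3*6.7 + 2.7*(-3.2) = -15.41 - (8.64) = -24.05

15.2300 - 24.0500i


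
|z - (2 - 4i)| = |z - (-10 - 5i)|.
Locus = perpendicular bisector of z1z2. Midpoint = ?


Equal distances means the locus is the perpendicular bisector of z1 and z2.
Midpoint = ((2+(-10))/2, (-4+(-5))/2) = (-4.0000, -4.5000)

Perpendicular bisector through (-4.0000, -4.5000)


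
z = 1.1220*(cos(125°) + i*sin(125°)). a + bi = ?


a = 1.1220*cos(125°) = 1.1220*(-0.5736) = -0.6436
b = 1.1220*sin(125°) = 1.1220*0.8192 = 0.9191

-0.6436 + 0.9191i


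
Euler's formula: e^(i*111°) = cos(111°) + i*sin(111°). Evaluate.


cos(111°) = -0.3584
sin(111°) = 0.9336

e^(i*111°) = -0.3584 + 0.9336i


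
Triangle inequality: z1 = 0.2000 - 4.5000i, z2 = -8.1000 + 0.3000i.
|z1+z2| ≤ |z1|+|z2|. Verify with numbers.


|z1| = sqrt(0.2^2 + (-4.5)^2) = sqrt(20.29) = 4.5044
|z2| = sqrt((-8.1)^2 + 0.3^2) = sqrt(65.7) = 8.1056
z1+z2 = -7.9000 - 4.2000i
|z1+z2| = sqrt(80.05) = 8.9471
|z1|+|z2| = 4.5044 + 8.1056 = 12.6100

|z1+z2| = 8.9471 ≤ |z1|+|z2| = 12.6100 (verified)


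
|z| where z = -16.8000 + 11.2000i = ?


|z| = sqrt((-16.8)^2 + 11.2^2) = sqrt(282.24 + 125.44) = sqrt(407.68) = 20.1911

|z| = 20.1911


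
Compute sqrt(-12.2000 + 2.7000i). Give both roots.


|z| = sqrt(148.84+7.29) = 12.4952
sqrt((|z|+a)/2) = sqrt((12.4952+(-12.2))/2) = sqrt(0.1476) = 0.3842
sqrt((|z|-a)/2) = sqrt((12.4952-(-12.2))/2) = sqrt(12.3476) = 3.5139

±(0.3842 + 3.5139i) i.e. 0.3842 + 3.5139i and -0.3842 - 3.5139i


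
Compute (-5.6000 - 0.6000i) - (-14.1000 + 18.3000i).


Real: -5.6 + 14.1 = 8.5
Imag: -0.6 - 18.3 = -18.9

8.5000 - 18.9000i


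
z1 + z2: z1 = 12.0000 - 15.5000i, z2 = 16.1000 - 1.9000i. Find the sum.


Real: 12 + 16.1 = 28.1
Imag: -15.5 - 1.9 = -17.4

28.1000 - 17.4000i


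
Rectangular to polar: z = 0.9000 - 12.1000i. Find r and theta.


r = sqrt(0.81+146.41) = sqrt(147.22) = 12.1334
theta = atan2(-12.1, 0.9) = -85.7462 degrees

r = 12.1334, theta = -85.7462 degrees


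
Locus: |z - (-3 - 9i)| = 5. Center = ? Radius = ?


|z - z0| = r is a circle with center z0 and radius r.
Center = (-3, -9), radius = 5

Circle with center (-3, -9) and radius 5


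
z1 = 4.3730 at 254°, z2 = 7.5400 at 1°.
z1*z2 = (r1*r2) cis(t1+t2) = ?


r = 4.3730 * 7.5400 = 32.9724
theta = 254° + 1° = 255° = 255° (mod 360)

32.9724 cis(255°)


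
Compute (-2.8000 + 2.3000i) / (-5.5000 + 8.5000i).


Conjugate of z2 = -5.5000 - 8.5000i
Numerator: (-2.8000 + 2.3000i)(-5.5000 - 8.5000i) = 34.9500 + 11.1500i
Denominator: (-5.5)^2 + 8.5^2 = 102.5
Result = (34.9500 + 11.1500i)/102.5

0.3410 + 0.1088i


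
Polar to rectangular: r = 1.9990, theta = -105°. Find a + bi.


a = 1.9990*cos(-105°) = 1.9990*(-0.25882) = -0.5174
b = 1.9990*sin(-105°) = 1.9990*(-0.96593) = -1.9309

-0.5174 - 1.9309i


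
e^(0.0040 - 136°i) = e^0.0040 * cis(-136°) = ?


e^0.0040 = 1.0040
cos(-136°) = -0.7193
sin(-136°) = -0.69466
Real = 1.0040*(-0.7193) = -0.7222
Imag = 1.0040*(-0.69466) = -0.6974

-0.7222 - 0.6974i


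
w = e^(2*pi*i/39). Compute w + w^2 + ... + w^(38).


With w = e^(2*pi*i/39), all 39 of the 39th roots of unity w^0 = 1, w, ..., w^(38) sum to 0: 1 + w + ... + w^(38) = (1 - w^39)/(1 - w) = 0 since w^39 = 1, w ≠ 1.
Removing the root 1: w + w^2 + ... + w^(38) = 0 - 1 = -1

Sum = -1


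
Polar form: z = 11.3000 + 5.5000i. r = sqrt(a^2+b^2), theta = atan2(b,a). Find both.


r = sqrt(127.69+30.25) = sqrt(157.94) = 12.5674
theta = atan2(5.5, 11.3) = 25.9534 degrees

r = 12.5674, theta = 25.9534 degrees


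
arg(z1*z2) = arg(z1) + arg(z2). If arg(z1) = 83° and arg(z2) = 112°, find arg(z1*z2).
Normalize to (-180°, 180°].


arg(z1*z2) = 83° + 112° = 195°
Normalized to (-180°, 180°]: -165°

-165°


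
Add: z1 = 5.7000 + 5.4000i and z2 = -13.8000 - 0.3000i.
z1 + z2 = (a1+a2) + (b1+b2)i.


Real: 5.7 - 13.8 = -8.1
Imag: 5.4 - 0.3 = 5.1

-8.1000 + 5.1000i


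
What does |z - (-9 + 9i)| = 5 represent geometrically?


|z - z0| = r is a circle with center z0 and radius r.
Center = (-9, 9), radius = 5

Circle with center (-9, 9) and radius 5


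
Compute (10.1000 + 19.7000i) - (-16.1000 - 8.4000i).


Real: 10.1 + 16.1 = 26.2
Imag: 19.7 + 8.4 = 28.1

26.2000 + 28.1000i


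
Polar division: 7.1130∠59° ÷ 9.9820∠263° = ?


r = 7.1130 / 9.9820 = 0.7126
theta = 59° - 263° = -204° = 156° (mod 360)

0.7126 cis(156°)


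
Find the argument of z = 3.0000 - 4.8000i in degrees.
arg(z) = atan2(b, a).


Re = 3, Im = -4.8
arg = atan2(-4.8, 3) = -57.9946 degrees

arg(z) = -57.9946 degrees


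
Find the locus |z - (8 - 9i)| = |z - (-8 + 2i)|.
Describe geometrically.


Equal distances means the locus is the perpendicular bisector of z1 and z2.
Midpoint = ((8+(-8))/2, (-9+2)/2) = (0, -3.5000)

Perpendicular bisector through (0, -3.5000)


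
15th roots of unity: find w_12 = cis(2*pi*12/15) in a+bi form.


Angle = 360*12/15 = 288°
a = cos(288°) = 0.3090
b = sin(288°) = -0.9511

0.3090 - 0.9511i


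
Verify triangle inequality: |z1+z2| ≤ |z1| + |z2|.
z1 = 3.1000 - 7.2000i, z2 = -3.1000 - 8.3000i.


|z1| = sqrt(3.1^2 + (-7.2)^2) = sqrt(61.45) = 7.8390
|z2| = sqrt((-3.1)^2 + (-8.3)^2) = sqrt(78.5) = 8.8600
z1+z2 = -15.5000i
|z1+z2| = sqrt(240.25) = 15.5000
|z1|+|z2| = 7.8390 + 8.8600 = 16.6990

|z1+z2| = 15.5000 ≤ |z1|+|z2| = 16.6990 (verified)


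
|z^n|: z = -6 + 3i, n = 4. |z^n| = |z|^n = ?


|z| = sqrt(36+9) = sqrt(45) = 6.7082
|z^4| = |z|^4 = (sqrt(45))^4 = 45^2 = 2025

|z^4| = 2025


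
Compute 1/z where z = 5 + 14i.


|z|^2 = 25+196 = 221
1/z = (5 - 14i)/221

1/z = 0.0226 - 0.0633i


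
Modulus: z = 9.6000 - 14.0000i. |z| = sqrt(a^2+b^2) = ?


|z| = sqrt(9.6^2 + (-14)^2) = sqrt(92.16 + 196) = sqrt(288.16) = 16.9753

|z| = 16.9753


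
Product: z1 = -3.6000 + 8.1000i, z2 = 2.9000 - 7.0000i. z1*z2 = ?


Real = -3.6*2.9 - 8.1*(-7) = -10.44 - (-56.7) = 46.26
Imag = -3.6*(-7) + 2.9*8.1 = 25.2 + 23.49 = 48.69

46.2600 + 48.6900i


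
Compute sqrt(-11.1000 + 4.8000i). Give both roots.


|z| = sqrt(123.21+23.04) = 12.0934
sqrt((|z|+a)/2) = sqrt((12.0934+(-11.1))/2) = sqrt(0.4967) = 0.7048
sqrt((|z|-a)/2) = sqrt((12.0934-(-11.1))/2) = sqrt(11.5967) = 3.4054

±(0.7048 + 3.4054i) i.e. 0.7048 + 3.4054i and -0.7048 - 3.4054i


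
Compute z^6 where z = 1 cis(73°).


r^6 = 1^6 = 1
n*theta = 6*73° = 438° = 78° (mod 360)
a = 1*cos(78°) = 0.2079
b = 1*sin(78°) = 0.9781

1 cis(78°) = 0.2079 + 0.9781i


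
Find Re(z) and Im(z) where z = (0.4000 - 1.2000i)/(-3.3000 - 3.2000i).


Multiply by conjugate: (0.4000 - 1.2000i)(-3.3000 + 3.2000i) / ((-3.3)^2 + (-3.2)^2)
Numerator real = 0.4*(-3.3) - (1.2)*(-3.2) = 2.52
Numerator imag = -1.2*(-3.3) - 0.4*(-3.2) = 5.24
Denominator = 21.13
Re(z) = 2.52/21.13 = 0.1193
Im(z) = 5.24/21.13 = 0.2480

Re(z) = 0.1193, Im(z) = 0.2480


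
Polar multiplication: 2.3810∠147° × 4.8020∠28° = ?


r = 2.3810 * 4.8020 = 11.4336
theta = 147° + 28° = 175° = 175° (mod 360)

11.4336 cis(175°)


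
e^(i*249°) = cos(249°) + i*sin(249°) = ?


cos(249°) = -0.3584
sin(249°) = -0.9336

e^(i*249°) = -0.3584 - 0.9336i


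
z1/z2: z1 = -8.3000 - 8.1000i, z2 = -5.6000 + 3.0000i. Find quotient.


Conjugate of z2 = -5.6000 - 3.0000i
Numerator: (-8.3000 - 8.1000i)(-5.6000 - 3.0000i) = 22.1800 + 70.2600i
Denominator: (-5.6)^2 + 3^2 = 40.36
Result = (22.1800 + 70.2600i)/40.36

0.5496 + 1.7408i


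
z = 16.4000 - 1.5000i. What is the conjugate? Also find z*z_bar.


z_bar = 16.4000 + 1.5000i
z*z_bar = 16.4^2 + (-1.5)^2 = 268.96 + 2.25 = 271.21

z_bar = 16.4000 + 1.5000i, z*z_bar = 271.21


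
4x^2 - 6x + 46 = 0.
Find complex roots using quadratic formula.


disc = (-6)^2 - 4*4*46 = 36 - 736 = -700
sqrt(|disc|) = sqrt(700) = 26.4575
Real part = 6/(2*4) = 0.7500
Imag part = 26.4575/(2*4) = 3.3072

0.7500 ± 3.3072i


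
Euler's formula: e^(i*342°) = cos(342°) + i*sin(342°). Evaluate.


cos(342°) = 0.9511
sin(342°) = -0.3090

e^(i*342°) = 0.9511 - 0.3090i


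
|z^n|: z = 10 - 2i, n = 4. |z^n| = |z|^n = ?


|z| = sqrt(100+4) = sqrt(104) = 10.1980
|z^4| = |z|^4 = (sqrt(104))^4 = 104^2 = 10816

|z^4| = 10816


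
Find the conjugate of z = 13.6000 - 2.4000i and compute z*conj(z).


z_bar = 13.6000 + 2.4000i
z*z_bar = 13.6^2 + (-2.4)^2 = 184.96 + 5.76 = 190.72

z_bar = 13.6000 + 2.4000i, z*z_bar = 190.72


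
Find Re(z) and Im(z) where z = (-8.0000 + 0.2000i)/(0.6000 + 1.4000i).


Multiply by conjugate: (-8.0000 + 0.2000i)(0.6000 - 1.4000i) / (0.6^2 + 1.4^2)
Numerator real = -8*0.6 + 0.2*1.4 = -4.52
Numerator imag = 0.2*0.6 - (-8)*1.4 = 11.32
Denominator = 2.32
Re(z) = -4.52/2.32 = -1.9483
Im(z) = 11.32/2.32 = 4.8793

Re(z) = -1.9483, Im(z) = 4.8793


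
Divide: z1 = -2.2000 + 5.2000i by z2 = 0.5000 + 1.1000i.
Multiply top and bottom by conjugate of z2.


Conjugate of z2 = 0.5000 - 1.1000i
Numerator: (-2.2000 + 5.2000i)(0.5000 - 1.1000i) = 4.6200 + 5.0200i
Denominator: 0.5^2 + 1.1^2 = 1.46
Result = (4.6200 + 5.0200i)/1.46

3.1644 + 3.4384i


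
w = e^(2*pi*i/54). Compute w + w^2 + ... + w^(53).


With w = e^(2*pi*i/54), all 54 of the 54th roots of unity w^0 = 1, w, ..., w^(53) sum to 0: 1 + w + ... + w^(53) = (1 - w^54)/(1 - w) = 0 since w^54 = 1, w ≠ 1.
Removing the root 1: w + w^2 + ... + w^(53) = 0 - 1 = -1

Sum = -1


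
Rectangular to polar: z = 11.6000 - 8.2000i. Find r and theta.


r = sqrt(134.56+67.24) = sqrt(201.8) = 14.2056
theta = atan2(-8.2, 11.6) = -35.2564 degrees

r = 14.2056, theta = -35.2564 degrees


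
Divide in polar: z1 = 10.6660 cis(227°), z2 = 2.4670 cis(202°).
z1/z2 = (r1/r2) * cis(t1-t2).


r = 10.6660 / 2.4670 = 4.3235
theta = 227° - 202° = 25° = 25° (mod 360)

4.3235 cis(25°)


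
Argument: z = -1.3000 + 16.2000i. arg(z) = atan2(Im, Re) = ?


Re = -1.3, Im = 16.2
arg = atan2(16.2, -1.3) = 94.5880 degrees

arg(z) = 94.5880 degrees


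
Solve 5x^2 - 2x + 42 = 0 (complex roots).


disc = (-2)^2 - 4*5*42 = 4 - 840 = -836
sqrt(|disc|) = sqrt(836) = 28.9137
Real part = 2/(2*5) = 0.2000
Imag part = 28.9137/(2*5) = 2.8914

0.2000 ± 2.8914i


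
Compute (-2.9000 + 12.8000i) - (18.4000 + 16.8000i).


Real: -2.9 - 18.4 = -21.3
Imag: 12.8 - 16.8 = -4

-21.3000 - 4.0000i


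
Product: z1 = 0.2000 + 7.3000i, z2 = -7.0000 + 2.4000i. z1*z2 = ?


Real = 0.2*(-7) - 7.3*2.4 = -1.4 - 17.52 = -18.92
Imag = 0.2*2.4 - (7)*7.3 = 0.48 - (51.1) = -50.62

-18.9200 - 50.6200i


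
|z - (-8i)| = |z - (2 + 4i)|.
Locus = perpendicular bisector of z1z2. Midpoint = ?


Equal distances means the locus is the perpendicular bisector of z1 and z2.
Midpoint = ((0+2)/2, (-8+4)/2) = (1.0000, -2.0000)

Perpendicular bisector through (1.0000, -2.0000)


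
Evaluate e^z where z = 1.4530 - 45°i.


e^1.4530 = 4.2759
cos(-45°) = 0.7071
sin(-45°) = -0.7071
Real = 4.2759*0.7071 = 3.0235
Imag = 4.2759*(-0.7071) = -3.0235

3.0235 - 3.0235i


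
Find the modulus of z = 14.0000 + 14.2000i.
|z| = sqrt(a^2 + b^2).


|z| = sqrt(14^2 + 14.2^2) = sqrt(196 + 201.64) = sqrt(397.64) = 19.9409

|z| = 19.9409


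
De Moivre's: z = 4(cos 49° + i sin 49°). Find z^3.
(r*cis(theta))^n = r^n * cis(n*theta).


r^3 = 4^3 = 64
n*theta = 3*49° = 147° = 147° (mod 360)
a = 64*cos(147°) = -53.6749
b = 64*sin(147°) = 34.8569

64 cis(147°) = -53.6749 + 34.8569i


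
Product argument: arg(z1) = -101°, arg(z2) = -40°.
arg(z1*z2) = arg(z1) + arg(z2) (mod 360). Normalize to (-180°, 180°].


arg(z1*z2) = -101° - 40° = -141°
Normalized to (-180°, 180°]: -141°

-141°


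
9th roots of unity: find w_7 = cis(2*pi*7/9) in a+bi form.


Angle = 360*7/9 = 280°
a = cos(280°) = 0.1736
b = sin(280°) = -0.9848

0.1736 - 0.9848i


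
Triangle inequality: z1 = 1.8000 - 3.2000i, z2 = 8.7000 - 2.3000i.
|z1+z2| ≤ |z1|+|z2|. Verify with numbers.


|z1| = sqrt(1.8^2 + (-3.2)^2) = sqrt(13.48) = 3.6715
|z2| = sqrt(8.7^2 + (-2.3)^2) = sqrt(80.98) = 8.9989
z1+z2 = 10.5000 - 5.5000i
|z1+z2| = sqrt(140.5) = 11.8533
|z1|+|z2| = 3.6715 + 8.9989 = 12.6704

|z1+z2| = 11.8533 ≤ |z1|+|z2| = 12.6704 (verified)


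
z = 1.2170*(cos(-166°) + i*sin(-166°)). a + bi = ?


a = 1.2170*cos(-166°) = 1.2170*(-0.9702957) = -1.1808
b = 1.2170*sin(-166°) = 1.2170*(-0.2419) = -0.2944

-1.1808 - 0.2944i


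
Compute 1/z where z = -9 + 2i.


|z|^2 = 81+4 = 85
1/z = (-9 - 2i)/85

1/z = -0.1059 - 0.0235i


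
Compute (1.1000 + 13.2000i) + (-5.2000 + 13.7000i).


Real: 1.1 - 5.2 = -4.1
Imag: 13.2 + 13.7 = 26.9

-4.1000 + 26.9000i


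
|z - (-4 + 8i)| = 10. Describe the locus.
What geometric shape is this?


|z - z0| = r is a circle with center z0 and radius r.
Center = (-4, 8), radius = 10

Circle with center (-4, 8) and radius 10


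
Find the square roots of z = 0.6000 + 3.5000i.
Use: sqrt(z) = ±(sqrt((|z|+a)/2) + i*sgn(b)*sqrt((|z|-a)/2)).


|z| = sqrt(0.36+12.25) = 3.5511
sqrt((|z|+a)/2) = sqrt((3.5511+0.6)/2) = sqrt(2.0755) = 1.4407
sqrt((|z|-a)/2) = sqrt((3.5511-0.6)/2) = sqrt(1.4755) = 1.2147

±(1.4407 + 1.2147i) i.e. 1.4407 + 1.2147i and -1.4407 - 1.2147i


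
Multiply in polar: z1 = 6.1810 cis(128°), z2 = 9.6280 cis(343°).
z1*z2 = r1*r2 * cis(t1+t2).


r = 6.1810 * 9.6280 = 59.5107
theta = 128° + 343° = 471° = 111° (mod 360)

59.5107 cis(111°)


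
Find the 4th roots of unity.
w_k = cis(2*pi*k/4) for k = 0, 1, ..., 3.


The 4th roots of unity are cis(360k/4°) for k=0..3
Angle step = 360/4 = 90°
Primitive root: cis(90°)
Primitive root = 0 + 1.0000i

4 roots at angles: 0°, 90°, 180°, 270°


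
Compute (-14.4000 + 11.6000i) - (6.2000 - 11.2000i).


Real: -14.4 - 6.2 = -20.6
Imag: 11.6 + 11.2 = 22.8

-20.6000 + 22.8000i


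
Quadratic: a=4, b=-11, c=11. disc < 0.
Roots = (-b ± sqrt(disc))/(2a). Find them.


disc = (-11)^2 - 4*4*11 = 121 - 176 = -55
sqrt(|disc|) = sqrt(55) = 7.4162
Real part = 11/(2*4) = 1.3750
Imag part = 7.4162/(2*4) = 0.9270

1.3750 ± 0.9270i


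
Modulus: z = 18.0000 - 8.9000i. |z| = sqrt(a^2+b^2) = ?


|z| = sqrt(18^2 + (-8.9)^2) = sqrt(324 + 79.21) = sqrt(403.21) = 20.0801

|z| = 20.0801


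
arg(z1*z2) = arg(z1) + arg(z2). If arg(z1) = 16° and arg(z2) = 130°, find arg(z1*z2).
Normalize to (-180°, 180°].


arg(z1*z2) = 16° + 130° = 146°
Normalized to (-180°, 180°]: 146°

146°
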